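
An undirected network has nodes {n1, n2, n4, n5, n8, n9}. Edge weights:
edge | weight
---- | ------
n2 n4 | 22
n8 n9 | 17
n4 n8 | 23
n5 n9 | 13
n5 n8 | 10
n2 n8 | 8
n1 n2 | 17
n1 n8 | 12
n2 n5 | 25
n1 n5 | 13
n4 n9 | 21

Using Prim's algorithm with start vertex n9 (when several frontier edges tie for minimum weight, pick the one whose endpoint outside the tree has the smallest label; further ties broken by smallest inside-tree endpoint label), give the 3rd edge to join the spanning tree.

Prim's algorithm from n9:
Step 1: frontier [n5 n9 13, n8 n9 17, n4 n9 21] → take n5 n9 (13); add n5.
Step 2: frontier [n5 n8 10, n1 n5 13, n2 n5 25, n8 n9 17, n4 n9 21] → take n5 n8 (10); add n8.
Step 3: frontier [n1 n5 13, n2 n5 25, n2 n8 8, n1 n8 12, n4 n8 23, n4 n9 21] → take n2 n8 (8); add n2.
Step 4: frontier [n1 n2 17, n2 n4 22, n1 n5 13, n1 n8 12, n4 n8 23, n4 n9 21] → take n1 n8 (12); add n1.
Step 5: frontier [n2 n4 22, n4 n8 23, n4 n9 21] → take n4 n9 (21); add n4.
The 3rd edge added is n2 n8.

n2-n8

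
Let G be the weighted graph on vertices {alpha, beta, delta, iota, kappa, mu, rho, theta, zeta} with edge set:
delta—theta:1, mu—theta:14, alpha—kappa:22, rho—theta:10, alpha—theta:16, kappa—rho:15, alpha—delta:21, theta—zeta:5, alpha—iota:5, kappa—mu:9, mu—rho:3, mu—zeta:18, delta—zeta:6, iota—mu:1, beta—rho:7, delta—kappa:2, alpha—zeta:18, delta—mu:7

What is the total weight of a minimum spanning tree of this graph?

Kruskal: consider edges lightest-first.
delta—theta (1): add — endpoints in different components.
iota—mu (1): add — endpoints in different components.
delta—kappa (2): add — endpoints in different components.
mu—rho (3): add — endpoints in different components.
alpha—iota (5): add — endpoints in different components.
theta—zeta (5): add — endpoints in different components.
delta—zeta (6): skip — delta and zeta already connected.
beta—rho (7): add — endpoints in different components.
delta—mu (7): add — endpoints in different components.
MST edges: delta—theta, iota—mu, delta—kappa, mu—rho, alpha—iota, theta—zeta, beta—rho, delta—mu; total weight 1+1+2+3+5+5+7+7 = 31.

31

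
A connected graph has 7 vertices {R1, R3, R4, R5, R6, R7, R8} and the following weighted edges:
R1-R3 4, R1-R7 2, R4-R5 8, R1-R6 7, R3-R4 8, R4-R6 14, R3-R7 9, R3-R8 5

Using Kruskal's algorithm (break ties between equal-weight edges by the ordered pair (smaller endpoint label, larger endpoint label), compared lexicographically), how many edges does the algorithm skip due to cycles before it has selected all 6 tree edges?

0

Sort edges by weight, then run Kruskal:
R1-R7 (2): add — endpoints in different components.
R1-R3 (4): add — endpoints in different components.
R3-R8 (5): add — endpoints in different components.
R1-R6 (7): add — endpoints in different components.
R3-R4 (8): add — endpoints in different components.
R4-R5 (8): add — endpoints in different components.
Edges rejected before the tree was complete: 0.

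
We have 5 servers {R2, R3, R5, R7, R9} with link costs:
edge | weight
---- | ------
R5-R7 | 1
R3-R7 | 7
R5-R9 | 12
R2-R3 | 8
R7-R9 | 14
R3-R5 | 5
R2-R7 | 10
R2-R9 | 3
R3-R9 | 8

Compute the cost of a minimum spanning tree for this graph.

17

Kruskal: consider edges lightest-first.
R5-R7 (1): add — endpoints in different components.
R2-R9 (3): add — endpoints in different components.
R3-R5 (5): add — endpoints in different components.
R3-R7 (7): skip — R7 and R3 already connected.
R2-R3 (8): add — endpoints in different components.
MST edges: R5-R7, R2-R9, R3-R5, R2-R3; total weight 1+3+5+8 = 17.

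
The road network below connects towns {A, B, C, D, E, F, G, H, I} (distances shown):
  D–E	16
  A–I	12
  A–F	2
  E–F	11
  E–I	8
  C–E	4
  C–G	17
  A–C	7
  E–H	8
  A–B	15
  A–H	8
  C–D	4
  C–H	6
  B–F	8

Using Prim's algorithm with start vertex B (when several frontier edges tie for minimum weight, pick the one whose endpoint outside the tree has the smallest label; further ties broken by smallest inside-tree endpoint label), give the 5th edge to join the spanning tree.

C-E

Prim's algorithm from B:
Step 1: cheapest edge leaving the tree is B–F (8); add F.
Step 2: cheapest edge leaving the tree is A–F (2); add A.
Step 3: cheapest edge leaving the tree is A–C (7); add C.
Step 4: cheapest edge leaving the tree is C–D (4); add D.
Step 5: cheapest edge leaving the tree is C–E (4); add E.
Step 6: cheapest edge leaving the tree is C–H (6); add H.
Step 7: cheapest edge leaving the tree is E–I (8); add I.
Step 8: cheapest edge leaving the tree is C–G (17); add G.
The 5th edge added is C–E.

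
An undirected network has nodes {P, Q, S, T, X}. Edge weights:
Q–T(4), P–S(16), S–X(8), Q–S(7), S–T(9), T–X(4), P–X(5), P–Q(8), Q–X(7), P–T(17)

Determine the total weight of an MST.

20

Prim, starting at S.
Step 1: frontier [Q–S 7, S–X 8, S–T 9, P–S 16] → take Q–S (7); add Q.
Step 2: frontier [Q–T 4, Q–X 7, P–Q 8, S–X 8, S–T 9, P–S 16] → take Q–T (4); add T.
Step 3: frontier [Q–X 7, P–Q 8, S–X 8, P–S 16, T–X 4, P–T 17] → take T–X (4); add X.
Step 4: frontier [P–Q 8, P–S 16, P–T 17, P–X 5] → take P–X (5); add P.
MST edges: Q–S, Q–T, T–X, P–X; total weight 7+4+4+5 = 20.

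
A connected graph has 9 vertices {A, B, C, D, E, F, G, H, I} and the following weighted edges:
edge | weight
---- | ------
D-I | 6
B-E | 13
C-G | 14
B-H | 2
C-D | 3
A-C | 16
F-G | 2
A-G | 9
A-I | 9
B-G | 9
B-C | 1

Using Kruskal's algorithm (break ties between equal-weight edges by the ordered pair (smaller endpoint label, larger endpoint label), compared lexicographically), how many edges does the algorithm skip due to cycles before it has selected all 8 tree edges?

1

Kruskal: consider edges lightest-first.
B-C (1): add — endpoints in different components.
B-H (2): add — endpoints in different components.
F-G (2): add — endpoints in different components.
C-D (3): add — endpoints in different components.
D-I (6): add — endpoints in different components.
A-G (9): add — endpoints in different components.
A-I (9): add — endpoints in different components.
B-G (9): skip — B and G already connected.
B-E (13): add — endpoints in different components.
Edges rejected before the tree was complete: 1.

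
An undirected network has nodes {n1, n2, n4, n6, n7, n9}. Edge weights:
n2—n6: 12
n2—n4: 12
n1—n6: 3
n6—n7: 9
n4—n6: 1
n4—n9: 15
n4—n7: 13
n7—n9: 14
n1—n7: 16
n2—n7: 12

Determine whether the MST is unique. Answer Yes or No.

Kruskal's algorithm — process edges by increasing weight (ties by edge label):
n4—n6 (1): add. Components now {n1} {n4,n6} {n9} {n2} {n7}
n1—n6 (3): add. Components now {n1,n4,n6} {n9} {n2} {n7}
n6—n7 (9): add. Components now {n1,n4,n6,n7} {n9} {n2}
n2—n4 (12): add. Components now {n1,n2,n4,n6,n7} {n9}
n2—n6 (12): skip — n6 and n2 already connected.
n2—n7 (12): skip — n2 and n7 already connected.
n4—n7 (13): skip — n7 and n4 already connected.
n7—n9 (14): add. Components now {n1,n2,n4,n6,n7,n9}
Non-tree edge n2—n7 has weight 12, equal to the heaviest edge on its tree cycle — swapping gives another MST of the same weight. Not unique.

No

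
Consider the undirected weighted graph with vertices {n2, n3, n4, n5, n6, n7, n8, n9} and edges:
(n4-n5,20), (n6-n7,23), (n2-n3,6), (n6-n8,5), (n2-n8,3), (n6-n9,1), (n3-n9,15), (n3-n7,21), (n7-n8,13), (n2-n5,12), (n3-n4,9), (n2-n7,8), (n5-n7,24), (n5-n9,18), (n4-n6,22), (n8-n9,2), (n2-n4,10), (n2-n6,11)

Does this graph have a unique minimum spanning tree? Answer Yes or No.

Yes

Kruskal's algorithm — process edges by increasing weight (ties by edge label):
n6-n9 (1): add — endpoints in different components.
n8-n9 (2): add — endpoints in different components.
n2-n8 (3): add — endpoints in different components.
n6-n8 (5): skip — n8 and n6 already connected.
n2-n3 (6): add — endpoints in different components.
n2-n7 (8): add — endpoints in different components.
n3-n4 (9): add — endpoints in different components.
n2-n4 (10): skip — n4 and n2 already connected.
n2-n6 (11): skip — n6 and n2 already connected.
n2-n5 (12): add — endpoints in different components.
Every non-tree edge has weight strictly greater than the heaviest edge on the tree path between its endpoints, so the MST is unique.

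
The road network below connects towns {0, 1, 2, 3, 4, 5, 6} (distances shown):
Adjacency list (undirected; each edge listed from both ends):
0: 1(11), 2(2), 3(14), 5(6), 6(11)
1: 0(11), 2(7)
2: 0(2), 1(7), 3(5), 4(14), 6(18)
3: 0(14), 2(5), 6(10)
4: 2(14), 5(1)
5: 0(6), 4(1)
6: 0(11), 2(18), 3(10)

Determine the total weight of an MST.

31

Grow the tree from 5 using Prim:
Step 1: cheapest edge leaving the tree is 4–5 (1); add 4.
Step 2: cheapest edge leaving the tree is 0–5 (6); add 0.
Step 3: cheapest edge leaving the tree is 0–2 (2); add 2.
Step 4: cheapest edge leaving the tree is 2–3 (5); add 3.
Step 5: cheapest edge leaving the tree is 1–2 (7); add 1.
Step 6: cheapest edge leaving the tree is 3–6 (10); add 6.
MST edges: 4–5, 0–5, 0–2, 2–3, 1–2, 3–6; total weight 1+6+2+5+7+10 = 31.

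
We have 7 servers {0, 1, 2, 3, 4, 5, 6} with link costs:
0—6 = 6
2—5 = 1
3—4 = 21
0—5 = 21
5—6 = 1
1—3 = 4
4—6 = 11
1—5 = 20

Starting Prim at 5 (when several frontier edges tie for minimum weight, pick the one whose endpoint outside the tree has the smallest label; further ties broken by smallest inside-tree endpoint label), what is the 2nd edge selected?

Grow the tree from 5 using Prim:
Step 1: frontier [2—5 1, 5—6 1, 1—5 20, 0—5 21] → take 2—5 (1); add 2.
Step 2: frontier [5—6 1, 1—5 20, 0—5 21] → take 5—6 (1); add 6.
Step 3: frontier [1—5 20, 0—5 21, 0—6 6, 4—6 11] → take 0—6 (6); add 0.
Step 4: frontier [1—5 20, 4—6 11] → take 4—6 (11); add 4.
Step 5: frontier [3—4 21, 1—5 20] → take 1—5 (20); add 1.
Step 6: frontier [1—3 4, 3—4 21] → take 1—3 (4); add 3.
The 2nd edge added is 5—6.

5-6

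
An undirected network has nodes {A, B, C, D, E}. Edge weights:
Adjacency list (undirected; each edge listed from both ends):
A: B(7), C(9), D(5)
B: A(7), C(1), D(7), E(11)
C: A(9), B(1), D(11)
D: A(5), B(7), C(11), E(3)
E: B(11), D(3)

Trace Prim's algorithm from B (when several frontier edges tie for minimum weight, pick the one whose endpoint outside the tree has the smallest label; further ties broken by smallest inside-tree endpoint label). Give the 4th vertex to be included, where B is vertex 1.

D

Grow the tree from B using Prim:
Step 1: frontier [B—C 1, A—B 7, B—D 7, B—E 11] → take B—C (1); add C.
Step 2: frontier [A—B 7, B—D 7, B—E 11, A—C 9, C—D 11] → take A—B (7); add A.
Step 3: frontier [A—D 5, B—D 7, B—E 11, C—D 11] → take A—D (5); add D.
Step 4: frontier [B—E 11, D—E 3] → take D—E (3); add E.
Vertex order: B, C, A, D, E. The 4th vertex is D.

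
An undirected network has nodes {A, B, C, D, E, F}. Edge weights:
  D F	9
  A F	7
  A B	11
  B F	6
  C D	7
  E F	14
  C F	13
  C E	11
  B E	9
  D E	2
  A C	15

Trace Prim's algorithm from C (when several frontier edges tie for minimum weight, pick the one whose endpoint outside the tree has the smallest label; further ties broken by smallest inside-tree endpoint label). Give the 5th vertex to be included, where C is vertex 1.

Prim, starting at C.
Step 1: frontier [C D 7, C E 11, C F 13, A C 15] → take C D (7); add D.
Step 2: frontier [C E 11, C F 13, A C 15, D E 2, D F 9] → take D E (2); add E.
Step 3: frontier [C F 13, A C 15, D F 9, B E 9, E F 14] → take B E (9); add B.
Step 4: frontier [B F 6, A B 11, C F 13, A C 15, D F 9, E F 14] → take B F (6); add F.
Step 5: frontier [A B 11, A C 15, A F 7] → take A F (7); add A.
Vertex order: C, D, E, B, F, A. The 5th vertex is F.

F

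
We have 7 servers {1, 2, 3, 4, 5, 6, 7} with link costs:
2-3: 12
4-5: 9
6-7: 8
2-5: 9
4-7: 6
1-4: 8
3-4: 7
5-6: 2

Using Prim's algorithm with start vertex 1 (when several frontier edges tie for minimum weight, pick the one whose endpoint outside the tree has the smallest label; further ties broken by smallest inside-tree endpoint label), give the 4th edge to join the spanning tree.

6-7

Prim's algorithm from 1:
Step 1: frontier [1-4 8] → take 1-4 (8); add 4.
Step 2: frontier [4-7 6, 3-4 7, 4-5 9] → take 4-7 (6); add 7.
Step 3: frontier [3-4 7, 4-5 9, 6-7 8] → take 3-4 (7); add 3.
Step 4: frontier [2-3 12, 4-5 9, 6-7 8] → take 6-7 (8); add 6.
Step 5: frontier [2-3 12, 4-5 9, 5-6 2] → take 5-6 (2); add 5.
Step 6: frontier [2-3 12, 2-5 9] → take 2-5 (9); add 2.
The 4th edge added is 6-7.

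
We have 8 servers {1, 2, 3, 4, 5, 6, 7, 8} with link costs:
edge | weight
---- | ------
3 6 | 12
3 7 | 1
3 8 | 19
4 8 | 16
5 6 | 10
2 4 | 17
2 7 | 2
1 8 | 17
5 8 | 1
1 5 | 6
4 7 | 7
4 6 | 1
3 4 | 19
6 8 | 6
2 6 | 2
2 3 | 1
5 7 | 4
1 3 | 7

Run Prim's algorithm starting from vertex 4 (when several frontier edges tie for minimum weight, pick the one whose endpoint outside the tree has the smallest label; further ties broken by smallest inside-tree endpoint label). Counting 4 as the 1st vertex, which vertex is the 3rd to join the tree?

2

Prim, starting at 4.
Step 1: cheapest edge leaving the tree is 4 6 (1); add 6.
Step 2: cheapest edge leaving the tree is 2 6 (2); add 2.
Step 3: cheapest edge leaving the tree is 2 3 (1); add 3.
Step 4: cheapest edge leaving the tree is 3 7 (1); add 7.
Step 5: cheapest edge leaving the tree is 5 7 (4); add 5.
Step 6: cheapest edge leaving the tree is 5 8 (1); add 8.
Step 7: cheapest edge leaving the tree is 1 5 (6); add 1.
Vertex order: 4, 6, 2, 3, 7, 5, 8, 1. The 3rd vertex is 2.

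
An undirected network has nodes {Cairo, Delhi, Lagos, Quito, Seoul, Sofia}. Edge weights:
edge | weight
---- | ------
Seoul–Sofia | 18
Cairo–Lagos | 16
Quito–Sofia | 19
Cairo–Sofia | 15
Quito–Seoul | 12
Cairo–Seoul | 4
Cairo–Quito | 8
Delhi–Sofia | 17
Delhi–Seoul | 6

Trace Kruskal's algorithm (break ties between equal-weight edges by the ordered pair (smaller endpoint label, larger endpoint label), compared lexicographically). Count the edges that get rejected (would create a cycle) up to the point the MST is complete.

1

Sort edges by weight, then run Kruskal:
Cairo–Seoul (4): add. Components now {Cairo,Seoul} {Sofia} {Quito} {Delhi} {Lagos}
Delhi–Seoul (6): add. Components now {Cairo,Delhi,Seoul} {Sofia} {Quito} {Lagos}
Cairo–Quito (8): add. Components now {Cairo,Delhi,Quito,Seoul} {Sofia} {Lagos}
Quito–Seoul (12): skip — Quito and Seoul already connected.
Cairo–Sofia (15): add. Components now {Cairo,Delhi,Quito,Seoul,Sofia} {Lagos}
Cairo–Lagos (16): add. Components now {Cairo,Delhi,Lagos,Quito,Seoul,Sofia}
Edges rejected before the tree was complete: 1.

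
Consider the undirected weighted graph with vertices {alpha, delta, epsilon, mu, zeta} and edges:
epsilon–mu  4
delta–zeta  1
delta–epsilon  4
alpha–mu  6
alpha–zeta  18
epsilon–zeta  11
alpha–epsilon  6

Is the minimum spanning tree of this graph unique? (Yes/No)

Kruskal's algorithm — process edges by increasing weight (ties by edge label):
delta–zeta (1): add — endpoints in different components.
delta–epsilon (4): add — endpoints in different components.
epsilon–mu (4): add — endpoints in different components.
alpha–epsilon (6): add — endpoints in different components.
Non-tree edge alpha–mu has weight 6, equal to the heaviest edge on its tree cycle — swapping gives another MST of the same weight. Not unique.

No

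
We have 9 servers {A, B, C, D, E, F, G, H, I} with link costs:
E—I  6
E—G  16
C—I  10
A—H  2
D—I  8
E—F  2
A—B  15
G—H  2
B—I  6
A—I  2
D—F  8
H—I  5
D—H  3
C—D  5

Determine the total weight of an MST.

28

Prim, starting at A.
Step 1: cheapest edge leaving the tree is A—H (2); add H.
Step 2: cheapest edge leaving the tree is G—H (2); add G.
Step 3: cheapest edge leaving the tree is A—I (2); add I.
Step 4: cheapest edge leaving the tree is D—H (3); add D.
Step 5: cheapest edge leaving the tree is C—D (5); add C.
Step 6: cheapest edge leaving the tree is B—I (6); add B.
Step 7: cheapest edge leaving the tree is E—I (6); add E.
Step 8: cheapest edge leaving the tree is E—F (2); add F.
MST edges: A—H, G—H, A—I, D—H, C—D, B—I, E—I, E—F; total weight 2+2+2+3+5+6+6+2 = 28.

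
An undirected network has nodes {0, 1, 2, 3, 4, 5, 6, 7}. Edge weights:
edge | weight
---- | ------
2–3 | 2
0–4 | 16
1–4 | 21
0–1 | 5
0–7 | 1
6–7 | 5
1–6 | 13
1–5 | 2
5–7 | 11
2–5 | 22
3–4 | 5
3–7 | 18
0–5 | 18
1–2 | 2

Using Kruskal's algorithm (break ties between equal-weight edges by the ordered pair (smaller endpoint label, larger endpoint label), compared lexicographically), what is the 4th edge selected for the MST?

2-3

Sort edges by weight, then run Kruskal:
0–7 (1): add — endpoints in different components.
1–2 (2): add — endpoints in different components.
1–5 (2): add — endpoints in different components.
2–3 (2): add — endpoints in different components.
0–1 (5): add — endpoints in different components.
3–4 (5): add — endpoints in different components.
6–7 (5): add — endpoints in different components.
The 4th edge added is 2–3.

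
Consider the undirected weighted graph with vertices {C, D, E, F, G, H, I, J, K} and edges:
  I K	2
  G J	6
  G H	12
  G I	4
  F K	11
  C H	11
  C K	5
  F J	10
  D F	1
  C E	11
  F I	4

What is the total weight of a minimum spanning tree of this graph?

44

Grow the tree from E using Prim:
Step 1: frontier [C E 11] → take C E (11); add C.
Step 2: frontier [C K 5, C H 11] → take C K (5); add K.
Step 3: frontier [C H 11, I K 2, F K 11] → take I K (2); add I.
Step 4: frontier [C H 11, F I 4, G I 4, F K 11] → take F I (4); add F.
Step 5: frontier [C H 11, D F 1, F J 10, G I 4] → take D F (1); add D.
Step 6: frontier [C H 11, F J 10, G I 4] → take G I (4); add G.
Step 7: frontier [C H 11, F J 10, G J 6, G H 12] → take G J (6); add J.
Step 8: frontier [C H 11, G H 12] → take C H (11); add H.
MST edges: C E, C K, I K, F I, D F, G I, G J, C H; total weight 11+5+2+4+1+4+6+11 = 44.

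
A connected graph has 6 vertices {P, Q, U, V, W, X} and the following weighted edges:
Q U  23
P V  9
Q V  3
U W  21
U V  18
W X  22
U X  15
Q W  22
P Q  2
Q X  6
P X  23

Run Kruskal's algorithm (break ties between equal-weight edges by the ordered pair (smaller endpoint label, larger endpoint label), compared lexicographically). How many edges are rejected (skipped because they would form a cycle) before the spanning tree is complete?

2

Kruskal: consider edges lightest-first.
P Q (2): add — endpoints in different components.
Q V (3): add — endpoints in different components.
Q X (6): add — endpoints in different components.
P V (9): skip — V and P already connected.
U X (15): add — endpoints in different components.
U V (18): skip — V and U already connected.
U W (21): add — endpoints in different components.
Edges rejected before the tree was complete: 2.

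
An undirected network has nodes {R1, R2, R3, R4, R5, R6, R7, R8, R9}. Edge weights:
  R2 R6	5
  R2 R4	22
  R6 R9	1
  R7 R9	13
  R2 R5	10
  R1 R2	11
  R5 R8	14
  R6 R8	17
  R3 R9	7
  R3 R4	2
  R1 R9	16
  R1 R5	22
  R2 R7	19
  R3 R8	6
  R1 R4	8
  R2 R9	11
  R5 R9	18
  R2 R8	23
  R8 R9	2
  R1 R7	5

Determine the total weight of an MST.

Kruskal's algorithm — process edges by increasing weight (ties by edge label):
R6 R9 (1): add — endpoints in different components.
R3 R4 (2): add — endpoints in different components.
R8 R9 (2): add — endpoints in different components.
R1 R7 (5): add — endpoints in different components.
R2 R6 (5): add — endpoints in different components.
R3 R8 (6): add — endpoints in different components.
R3 R9 (7): skip — R9 and R3 already connected.
R1 R4 (8): add — endpoints in different components.
R2 R5 (10): add — endpoints in different components.
MST edges: R6 R9, R3 R4, R8 R9, R1 R7, R2 R6, R3 R8, R1 R4, R2 R5; total weight 1+2+2+5+5+6+8+10 = 39.

39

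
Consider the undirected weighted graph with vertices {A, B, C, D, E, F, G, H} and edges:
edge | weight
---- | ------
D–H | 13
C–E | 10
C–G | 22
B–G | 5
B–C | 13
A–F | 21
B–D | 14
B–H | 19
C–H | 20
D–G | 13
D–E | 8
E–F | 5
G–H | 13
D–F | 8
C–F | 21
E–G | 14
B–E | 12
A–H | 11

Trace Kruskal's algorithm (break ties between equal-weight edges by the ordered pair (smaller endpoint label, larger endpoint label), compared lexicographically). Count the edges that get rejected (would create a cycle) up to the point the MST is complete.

3

Sort edges by weight, then run Kruskal:
B–G (5): add — endpoints in different components.
E–F (5): add — endpoints in different components.
D–E (8): add — endpoints in different components.
D–F (8): skip — D and F already connected.
C–E (10): add — endpoints in different components.
A–H (11): add — endpoints in different components.
B–E (12): add — endpoints in different components.
B–C (13): skip — B and C already connected.
D–G (13): skip — D and G already connected.
D–H (13): add — endpoints in different components.
Edges rejected before the tree was complete: 3.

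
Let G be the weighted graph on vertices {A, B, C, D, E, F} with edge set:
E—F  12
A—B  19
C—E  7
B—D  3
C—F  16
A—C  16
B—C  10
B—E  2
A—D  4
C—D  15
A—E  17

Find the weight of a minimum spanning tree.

28

Kruskal's algorithm — process edges by increasing weight (ties by edge label):
B—E (2): add. Components now {A} {B,E} {C} {D} {F}
B—D (3): add. Components now {A} {B,D,E} {C} {F}
A—D (4): add. Components now {A,B,D,E} {C} {F}
C—E (7): add. Components now {A,B,C,D,E} {F}
B—C (10): skip — B and C already connected.
E—F (12): add. Components now {A,B,C,D,E,F}
MST edges: B—E, B—D, A—D, C—E, E—F; total weight 2+3+4+7+12 = 28.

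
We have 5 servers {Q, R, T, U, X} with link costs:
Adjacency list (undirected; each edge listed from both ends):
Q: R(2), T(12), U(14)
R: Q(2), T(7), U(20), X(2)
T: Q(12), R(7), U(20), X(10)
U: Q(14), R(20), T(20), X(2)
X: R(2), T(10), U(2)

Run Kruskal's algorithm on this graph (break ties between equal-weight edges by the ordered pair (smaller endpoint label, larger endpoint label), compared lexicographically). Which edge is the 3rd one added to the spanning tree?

U-X

Sort edges by weight, then run Kruskal:
Q-R (2): add. Components now {Q,R} {X} {T} {U}
R-X (2): add. Components now {Q,R,X} {T} {U}
U-X (2): add. Components now {Q,R,U,X} {T}
R-T (7): add. Components now {Q,R,T,U,X}
The 3rd edge added is U-X.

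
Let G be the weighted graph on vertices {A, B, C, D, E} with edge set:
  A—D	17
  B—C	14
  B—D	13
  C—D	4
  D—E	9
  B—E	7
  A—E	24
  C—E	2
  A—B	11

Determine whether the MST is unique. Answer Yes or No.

Sort edges by weight, then run Kruskal:
C—E (2): add — endpoints in different components.
C—D (4): add — endpoints in different components.
B—E (7): add — endpoints in different components.
D—E (9): skip — D and E already connected.
A—B (11): add — endpoints in different components.
Every non-tree edge has weight strictly greater than the heaviest edge on the tree path between its endpoints, so the MST is unique.

Yes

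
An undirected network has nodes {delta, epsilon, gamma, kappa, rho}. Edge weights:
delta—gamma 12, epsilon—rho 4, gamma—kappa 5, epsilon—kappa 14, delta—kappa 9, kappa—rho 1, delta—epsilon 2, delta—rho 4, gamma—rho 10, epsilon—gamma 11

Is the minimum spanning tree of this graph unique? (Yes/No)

Sort edges by weight, then run Kruskal:
kappa—rho (1): add. Components now {kappa,rho} {gamma} {delta} {epsilon}
delta—epsilon (2): add. Components now {kappa,rho} {gamma} {delta,epsilon}
delta—rho (4): add. Components now {delta,epsilon,kappa,rho} {gamma}
epsilon—rho (4): skip — rho and epsilon already connected.
gamma—kappa (5): add. Components now {delta,epsilon,gamma,kappa,rho}
Non-tree edge epsilon—rho has weight 4, equal to the heaviest edge on its tree cycle — swapping gives another MST of the same weight. Not unique.

No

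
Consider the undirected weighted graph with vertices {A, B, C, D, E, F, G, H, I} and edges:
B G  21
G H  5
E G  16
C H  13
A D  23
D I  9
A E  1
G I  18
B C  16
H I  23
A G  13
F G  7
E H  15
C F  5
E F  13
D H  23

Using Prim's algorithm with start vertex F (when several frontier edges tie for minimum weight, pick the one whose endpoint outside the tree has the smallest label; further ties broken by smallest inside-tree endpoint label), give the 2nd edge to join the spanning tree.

Prim, starting at F.
Step 1: cheapest edge leaving the tree is C F (5); add C.
Step 2: cheapest edge leaving the tree is F G (7); add G.
Step 3: cheapest edge leaving the tree is G H (5); add H.
Step 4: cheapest edge leaving the tree is A G (13); add A.
Step 5: cheapest edge leaving the tree is A E (1); add E.
Step 6: cheapest edge leaving the tree is B C (16); add B.
Step 7: cheapest edge leaving the tree is G I (18); add I.
Step 8: cheapest edge leaving the tree is D I (9); add D.
The 2nd edge added is F G.

F-G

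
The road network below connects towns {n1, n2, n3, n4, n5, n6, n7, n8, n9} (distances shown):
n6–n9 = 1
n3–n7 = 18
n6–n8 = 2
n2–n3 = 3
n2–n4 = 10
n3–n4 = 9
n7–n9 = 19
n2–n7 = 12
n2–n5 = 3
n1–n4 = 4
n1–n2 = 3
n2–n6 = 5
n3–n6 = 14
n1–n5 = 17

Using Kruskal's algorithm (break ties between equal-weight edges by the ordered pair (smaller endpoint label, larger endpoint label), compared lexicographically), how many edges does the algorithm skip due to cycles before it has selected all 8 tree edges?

Sort edges by weight, then run Kruskal:
n6–n9 (1): add — endpoints in different components.
n6–n8 (2): add — endpoints in different components.
n1–n2 (3): add — endpoints in different components.
n2–n3 (3): add — endpoints in different components.
n2–n5 (3): add — endpoints in different components.
n1–n4 (4): add — endpoints in different components.
n2–n6 (5): add — endpoints in different components.
n3–n4 (9): skip — n3 and n4 already connected.
n2–n4 (10): skip — n2 and n4 already connected.
n2–n7 (12): add — endpoints in different components.
Edges rejected before the tree was complete: 2.

2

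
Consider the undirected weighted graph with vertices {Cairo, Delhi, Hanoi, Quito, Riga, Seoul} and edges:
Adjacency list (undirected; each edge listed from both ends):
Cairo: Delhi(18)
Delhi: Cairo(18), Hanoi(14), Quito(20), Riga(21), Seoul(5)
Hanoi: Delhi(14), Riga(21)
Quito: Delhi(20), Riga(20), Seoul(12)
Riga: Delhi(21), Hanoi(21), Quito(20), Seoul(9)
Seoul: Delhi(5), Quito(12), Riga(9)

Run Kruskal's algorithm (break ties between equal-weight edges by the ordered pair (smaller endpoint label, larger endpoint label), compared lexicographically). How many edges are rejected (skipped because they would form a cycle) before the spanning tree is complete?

0

Sort edges by weight, then run Kruskal:
Delhi–Seoul (5): add — endpoints in different components.
Riga–Seoul (9): add — endpoints in different components.
Quito–Seoul (12): add — endpoints in different components.
Delhi–Hanoi (14): add — endpoints in different components.
Cairo–Delhi (18): add — endpoints in different components.
Edges rejected before the tree was complete: 0.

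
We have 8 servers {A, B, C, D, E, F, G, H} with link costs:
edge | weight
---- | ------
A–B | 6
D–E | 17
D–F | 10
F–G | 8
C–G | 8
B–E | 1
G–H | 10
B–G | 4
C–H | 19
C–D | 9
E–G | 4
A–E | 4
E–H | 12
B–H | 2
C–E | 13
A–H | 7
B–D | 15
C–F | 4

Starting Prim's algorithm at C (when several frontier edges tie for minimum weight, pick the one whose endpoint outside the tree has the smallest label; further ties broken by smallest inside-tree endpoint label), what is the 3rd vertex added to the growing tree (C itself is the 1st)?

Prim, starting at C.
Step 1: cheapest edge leaving the tree is C–F (4); add F.
Step 2: cheapest edge leaving the tree is C–G (8); add G.
Step 3: cheapest edge leaving the tree is B–G (4); add B.
Step 4: cheapest edge leaving the tree is B–E (1); add E.
Step 5: cheapest edge leaving the tree is B–H (2); add H.
Step 6: cheapest edge leaving the tree is A–E (4); add A.
Step 7: cheapest edge leaving the tree is C–D (9); add D.
Vertex order: C, F, G, B, E, H, A, D. The 3rd vertex is G.

G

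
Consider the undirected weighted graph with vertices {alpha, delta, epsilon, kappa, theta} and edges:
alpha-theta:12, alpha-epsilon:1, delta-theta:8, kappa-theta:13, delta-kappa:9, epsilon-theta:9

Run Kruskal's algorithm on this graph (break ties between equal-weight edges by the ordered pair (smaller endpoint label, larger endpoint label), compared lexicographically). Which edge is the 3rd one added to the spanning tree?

Sort edges by weight, then run Kruskal:
alpha-epsilon (1): add. Components now {alpha,epsilon} {delta} {kappa} {theta}
delta-theta (8): add. Components now {alpha,epsilon} {delta,theta} {kappa}
delta-kappa (9): add. Components now {alpha,epsilon} {delta,kappa,theta}
epsilon-theta (9): add. Components now {alpha,delta,epsilon,kappa,theta}
The 3rd edge added is delta-kappa.

delta-kappa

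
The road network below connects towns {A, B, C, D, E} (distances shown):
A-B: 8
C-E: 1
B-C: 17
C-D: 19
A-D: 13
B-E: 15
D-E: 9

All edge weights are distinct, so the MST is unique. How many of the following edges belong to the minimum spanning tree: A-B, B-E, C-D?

Sort edges by weight, then run Kruskal:
C-E (1): add — endpoints in different components.
A-B (8): add — endpoints in different components.
D-E (9): add — endpoints in different components.
A-D (13): add — endpoints in different components.
MST edge set: {C-E, A-B, D-E, A-D}.
Of the listed edges, {A-B} are in the MST → 1.

1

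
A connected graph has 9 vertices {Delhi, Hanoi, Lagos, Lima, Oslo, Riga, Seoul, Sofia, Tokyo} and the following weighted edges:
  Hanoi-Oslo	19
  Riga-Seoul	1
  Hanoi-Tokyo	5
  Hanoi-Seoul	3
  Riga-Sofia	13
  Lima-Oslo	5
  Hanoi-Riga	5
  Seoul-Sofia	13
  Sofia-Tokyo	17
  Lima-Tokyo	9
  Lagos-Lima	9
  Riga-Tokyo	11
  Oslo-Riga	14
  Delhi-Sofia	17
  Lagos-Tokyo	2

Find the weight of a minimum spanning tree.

Sort edges by weight, then run Kruskal:
Riga-Seoul (1): add — endpoints in different components.
Lagos-Tokyo (2): add — endpoints in different components.
Hanoi-Seoul (3): add — endpoints in different components.
Hanoi-Riga (5): skip — Hanoi and Riga already connected.
Hanoi-Tokyo (5): add — endpoints in different components.
Lima-Oslo (5): add — endpoints in different components.
Lagos-Lima (9): add — endpoints in different components.
Lima-Tokyo (9): skip — Lima and Tokyo already connected.
Riga-Tokyo (11): skip — Riga and Tokyo already connected.
Riga-Sofia (13): add — endpoints in different components.
Seoul-Sofia (13): skip — Seoul and Sofia already connected.
Oslo-Riga (14): skip — Oslo and Riga already connected.
Delhi-Sofia (17): add — endpoints in different components.
MST edges: Riga-Seoul, Lagos-Tokyo, Hanoi-Seoul, Hanoi-Tokyo, Lima-Oslo, Lagos-Lima, Riga-Sofia, Delhi-Sofia; total weight 1+2+3+5+5+9+13+17 = 55.

55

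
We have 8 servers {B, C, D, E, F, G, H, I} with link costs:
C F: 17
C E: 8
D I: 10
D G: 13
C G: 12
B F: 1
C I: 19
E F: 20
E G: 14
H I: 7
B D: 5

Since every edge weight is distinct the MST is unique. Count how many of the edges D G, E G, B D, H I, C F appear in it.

3

Sort edges by weight, then run Kruskal:
B F (1): add — endpoints in different components.
B D (5): add — endpoints in different components.
H I (7): add — endpoints in different components.
C E (8): add — endpoints in different components.
D I (10): add — endpoints in different components.
C G (12): add — endpoints in different components.
D G (13): add — endpoints in different components.
MST edge set: {B F, B D, H I, C E, D I, C G, D G}.
Of the listed edges, {D G, B D, H I} are in the MST → 3.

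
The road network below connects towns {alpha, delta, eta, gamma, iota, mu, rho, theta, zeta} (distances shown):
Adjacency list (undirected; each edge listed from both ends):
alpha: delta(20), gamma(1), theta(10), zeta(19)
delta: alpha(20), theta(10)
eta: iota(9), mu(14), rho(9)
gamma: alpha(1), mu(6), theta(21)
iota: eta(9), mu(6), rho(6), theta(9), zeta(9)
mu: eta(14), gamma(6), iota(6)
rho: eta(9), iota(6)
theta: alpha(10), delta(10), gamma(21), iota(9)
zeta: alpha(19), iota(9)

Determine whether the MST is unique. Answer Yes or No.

Sort edges by weight, then run Kruskal:
alpha–gamma (1): add — endpoints in different components.
gamma–mu (6): add — endpoints in different components.
iota–mu (6): add — endpoints in different components.
iota–rho (6): add — endpoints in different components.
eta–iota (9): add — endpoints in different components.
eta–rho (9): skip — rho and eta already connected.
iota–theta (9): add — endpoints in different components.
iota–zeta (9): add — endpoints in different components.
alpha–theta (10): skip — theta and alpha already connected.
delta–theta (10): add — endpoints in different components.
Non-tree edge eta–rho has weight 9, equal to the heaviest edge on its tree cycle — swapping gives another MST of the same weight. Not unique.

No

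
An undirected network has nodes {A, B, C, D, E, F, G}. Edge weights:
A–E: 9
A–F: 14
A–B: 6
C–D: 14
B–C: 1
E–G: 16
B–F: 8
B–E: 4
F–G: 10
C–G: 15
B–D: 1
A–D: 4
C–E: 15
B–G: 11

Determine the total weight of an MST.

28

Prim, starting at C.
Step 1: cheapest edge leaving the tree is B–C (1); add B.
Step 2: cheapest edge leaving the tree is B–D (1); add D.
Step 3: cheapest edge leaving the tree is A–D (4); add A.
Step 4: cheapest edge leaving the tree is B–E (4); add E.
Step 5: cheapest edge leaving the tree is B–F (8); add F.
Step 6: cheapest edge leaving the tree is F–G (10); add G.
MST edges: B–C, B–D, A–D, B–E, B–F, F–G; total weight 1+1+4+4+8+10 = 28.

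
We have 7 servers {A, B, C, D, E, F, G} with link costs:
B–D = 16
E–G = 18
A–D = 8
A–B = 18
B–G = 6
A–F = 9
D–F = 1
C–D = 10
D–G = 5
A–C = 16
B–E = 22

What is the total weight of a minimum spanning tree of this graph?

48

Prim, starting at C.
Step 1: frontier [C–D 10, A–C 16] → take C–D (10); add D.
Step 2: frontier [A–C 16, D–F 1, D–G 5, A–D 8, B–D 16] → take D–F (1); add F.
Step 3: frontier [A–C 16, D–G 5, A–D 8, B–D 16, A–F 9] → take D–G (5); add G.
Step 4: frontier [A–C 16, A–D 8, B–D 16, A–F 9, B–G 6, E–G 18] → take B–G (6); add B.
Step 5: frontier [A–B 18, B–E 22, A–C 16, A–D 8, A–F 9, E–G 18] → take A–D (8); add A.
Step 6: frontier [B–E 22, E–G 18] → take E–G (18); add E.
MST edges: C–D, D–F, D–G, B–G, A–D, E–G; total weight 10+1+5+6+8+18 = 48.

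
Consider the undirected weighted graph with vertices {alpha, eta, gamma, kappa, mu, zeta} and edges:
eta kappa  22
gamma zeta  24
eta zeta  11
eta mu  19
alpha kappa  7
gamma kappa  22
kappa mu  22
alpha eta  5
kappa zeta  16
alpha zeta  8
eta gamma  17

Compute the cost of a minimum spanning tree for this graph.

Kruskal's algorithm — process edges by increasing weight (ties by edge label):
alpha eta (5): add. Components now {alpha,eta} {gamma} {mu} {kappa} {zeta}
alpha kappa (7): add. Components now {alpha,eta,kappa} {gamma} {mu} {zeta}
alpha zeta (8): add. Components now {alpha,eta,kappa,zeta} {gamma} {mu}
eta zeta (11): skip — eta and zeta already connected.
kappa zeta (16): skip — kappa and zeta already connected.
eta gamma (17): add. Components now {alpha,eta,gamma,kappa,zeta} {mu}
eta mu (19): add. Components now {alpha,eta,gamma,kappa,mu,zeta}
MST edges: alpha eta, alpha kappa, alpha zeta, eta gamma, eta mu; total weight 5+7+8+17+19 = 56.

56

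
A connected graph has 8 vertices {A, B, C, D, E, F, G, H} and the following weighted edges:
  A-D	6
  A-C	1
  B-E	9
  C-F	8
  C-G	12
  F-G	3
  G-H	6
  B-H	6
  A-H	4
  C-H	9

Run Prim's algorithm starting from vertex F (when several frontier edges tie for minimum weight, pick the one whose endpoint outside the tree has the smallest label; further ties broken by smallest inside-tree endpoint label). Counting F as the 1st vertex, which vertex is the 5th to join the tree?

C

Prim, starting at F.
Step 1: cheapest edge leaving the tree is F-G (3); add G.
Step 2: cheapest edge leaving the tree is G-H (6); add H.
Step 3: cheapest edge leaving the tree is A-H (4); add A.
Step 4: cheapest edge leaving the tree is A-C (1); add C.
Step 5: cheapest edge leaving the tree is B-H (6); add B.
Step 6: cheapest edge leaving the tree is A-D (6); add D.
Step 7: cheapest edge leaving the tree is B-E (9); add E.
Vertex order: F, G, H, A, C, B, D, E. The 5th vertex is C.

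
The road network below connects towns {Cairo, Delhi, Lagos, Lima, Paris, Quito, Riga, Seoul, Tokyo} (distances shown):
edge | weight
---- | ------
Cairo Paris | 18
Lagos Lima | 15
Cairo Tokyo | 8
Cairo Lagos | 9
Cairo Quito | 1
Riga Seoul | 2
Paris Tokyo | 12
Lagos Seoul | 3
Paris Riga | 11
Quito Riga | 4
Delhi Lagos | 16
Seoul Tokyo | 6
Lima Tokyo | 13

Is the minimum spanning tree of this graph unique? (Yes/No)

Yes

Sort edges by weight, then run Kruskal:
Cairo Quito (1): add — endpoints in different components.
Riga Seoul (2): add — endpoints in different components.
Lagos Seoul (3): add — endpoints in different components.
Quito Riga (4): add — endpoints in different components.
Seoul Tokyo (6): add — endpoints in different components.
Cairo Tokyo (8): skip — Cairo and Tokyo already connected.
Cairo Lagos (9): skip — Cairo and Lagos already connected.
Paris Riga (11): add — endpoints in different components.
Paris Tokyo (12): skip — Paris and Tokyo already connected.
Lima Tokyo (13): add — endpoints in different components.
Lagos Lima (15): skip — Lima and Lagos already connected.
Delhi Lagos (16): add — endpoints in different components.
Every non-tree edge has weight strictly greater than the heaviest edge on the tree path between its endpoints, so the MST is unique.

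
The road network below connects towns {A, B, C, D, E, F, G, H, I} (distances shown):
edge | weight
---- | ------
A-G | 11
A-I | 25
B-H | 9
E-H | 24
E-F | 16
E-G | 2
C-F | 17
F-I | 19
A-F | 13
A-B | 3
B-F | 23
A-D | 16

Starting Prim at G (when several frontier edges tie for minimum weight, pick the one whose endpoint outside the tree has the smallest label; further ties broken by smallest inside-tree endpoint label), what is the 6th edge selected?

A-D

Grow the tree from G using Prim:
Step 1: cheapest edge leaving the tree is E-G (2); add E.
Step 2: cheapest edge leaving the tree is A-G (11); add A.
Step 3: cheapest edge leaving the tree is A-B (3); add B.
Step 4: cheapest edge leaving the tree is B-H (9); add H.
Step 5: cheapest edge leaving the tree is A-F (13); add F.
Step 6: cheapest edge leaving the tree is A-D (16); add D.
Step 7: cheapest edge leaving the tree is C-F (17); add C.
Step 8: cheapest edge leaving the tree is F-I (19); add I.
The 6th edge added is A-D.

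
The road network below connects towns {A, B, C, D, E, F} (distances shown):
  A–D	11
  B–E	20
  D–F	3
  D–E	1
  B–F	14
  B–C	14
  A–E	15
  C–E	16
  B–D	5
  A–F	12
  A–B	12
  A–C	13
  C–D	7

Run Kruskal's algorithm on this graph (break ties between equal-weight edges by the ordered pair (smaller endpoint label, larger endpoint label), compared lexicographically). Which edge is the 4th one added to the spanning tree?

Sort edges by weight, then run Kruskal:
D–E (1): add — endpoints in different components.
D–F (3): add — endpoints in different components.
B–D (5): add — endpoints in different components.
C–D (7): add — endpoints in different components.
A–D (11): add — endpoints in different components.
The 4th edge added is C–D.

C-D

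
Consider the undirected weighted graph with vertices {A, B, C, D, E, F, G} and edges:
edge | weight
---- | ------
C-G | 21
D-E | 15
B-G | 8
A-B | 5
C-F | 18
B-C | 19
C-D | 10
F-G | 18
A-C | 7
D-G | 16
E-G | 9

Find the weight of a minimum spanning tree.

57

Prim, starting at D.
Step 1: cheapest edge leaving the tree is C-D (10); add C.
Step 2: cheapest edge leaving the tree is A-C (7); add A.
Step 3: cheapest edge leaving the tree is A-B (5); add B.
Step 4: cheapest edge leaving the tree is B-G (8); add G.
Step 5: cheapest edge leaving the tree is E-G (9); add E.
Step 6: cheapest edge leaving the tree is C-F (18); add F.
MST edges: C-D, A-C, A-B, B-G, E-G, C-F; total weight 10+7+5+8+9+18 = 57.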